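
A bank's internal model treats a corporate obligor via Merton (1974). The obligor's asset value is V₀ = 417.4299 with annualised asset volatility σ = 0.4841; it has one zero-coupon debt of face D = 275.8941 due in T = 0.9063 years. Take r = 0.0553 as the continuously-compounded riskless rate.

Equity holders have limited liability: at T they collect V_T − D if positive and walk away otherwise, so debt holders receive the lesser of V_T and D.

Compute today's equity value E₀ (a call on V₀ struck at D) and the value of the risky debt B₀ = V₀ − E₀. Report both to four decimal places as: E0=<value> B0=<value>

E0=167.3454 B0=250.0845

d₁ = [ln(V₀/D) + (r + σ²/2)T] / (σ√T)
   = [ln(417.4299/275.8941) + (0.0553 + 0.5·0.4841²)·0.9063] / (0.4841·√0.9063)
   = [0.414100 + 0.156315] / 0.460862 = 1.237713
d₂ = d₁ − σ√T = 1.237713 − 0.460862 = 0.776850
N(d₁) = 0.892089,  N(d₂) = 0.781376,  e^(−rT) = 0.951117
E₀ = V₀·N(d₁) − D·e^(−rT)·N(d₂)
   = 417.4299·0.892089 − 275.8941·0.951117·0.781376 = 167.345423
B₀ = V₀ − E₀ = 417.4299 − 167.345423 = 250.084477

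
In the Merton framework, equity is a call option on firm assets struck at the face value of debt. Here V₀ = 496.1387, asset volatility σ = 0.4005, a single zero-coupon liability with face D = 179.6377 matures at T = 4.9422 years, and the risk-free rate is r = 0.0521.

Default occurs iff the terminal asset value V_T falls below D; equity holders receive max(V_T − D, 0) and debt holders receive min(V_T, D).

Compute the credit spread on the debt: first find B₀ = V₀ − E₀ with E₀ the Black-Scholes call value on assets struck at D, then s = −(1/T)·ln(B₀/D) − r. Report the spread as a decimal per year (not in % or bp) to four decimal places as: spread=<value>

d₁ = [ln(V₀/D) + (r + σ²/2)T] / (σ√T)
   = [ln(496.1387/179.6377) + (0.0521 + 0.5·0.4005²)·4.9422] / (0.4005·√4.9422)
   = [1.015913 + 0.653854] / 0.890354 = 1.875397
d₂ = d₁ − σ√T = 1.875397 − 0.890354 = 0.985043
N(d₁) = 0.969631,  N(d₂) = 0.837699,  e^(−rT) = 0.772990
E₀ = V₀·N(d₁) − D·e^(−rT)·N(d₂)
   = 496.1387·0.969631 − 179.6377·0.772990·0.837699 = 364.750102
B₀ = V₀ − E₀ = 496.1387 − 364.750102 = 131.388598
spread = −(1/T)·ln(B₀/D) − r = −(1/4.9422)·ln(131.388598/179.6377) − 0.0521 = 0.01118815

spread=0.0112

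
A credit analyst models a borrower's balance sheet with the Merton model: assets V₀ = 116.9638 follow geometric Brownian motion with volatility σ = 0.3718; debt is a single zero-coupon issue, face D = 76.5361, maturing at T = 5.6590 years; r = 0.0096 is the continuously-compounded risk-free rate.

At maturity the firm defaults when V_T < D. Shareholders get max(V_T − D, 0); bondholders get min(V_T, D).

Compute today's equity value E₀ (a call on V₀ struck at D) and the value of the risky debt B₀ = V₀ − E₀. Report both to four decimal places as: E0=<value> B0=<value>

E0=58.8321 B0=58.1317

d₁ = [ln(V₀/D) + (r + σ²/2)T] / (σ√T)
   = [ln(116.9638/76.5361) + (0.0096 + 0.5·0.3718²)·5.6590] / (0.3718·√5.6590)
   = [0.424102 + 0.445463] / 0.884462 = 0.983157
d₂ = d₁ − σ√T = 0.983157 − 0.884462 = 0.098695
N(d₁) = 0.837235,  N(d₂) = 0.539310,  e^(−rT) = 0.947123
E₀ = V₀·N(d₁) − D·e^(−rT)·N(d₂)
   = 116.9638·0.837235 − 76.5361·0.947123·0.539310 = 58.832103
B₀ = V₀ − E₀ = 116.9638 − 58.832103 = 58.131697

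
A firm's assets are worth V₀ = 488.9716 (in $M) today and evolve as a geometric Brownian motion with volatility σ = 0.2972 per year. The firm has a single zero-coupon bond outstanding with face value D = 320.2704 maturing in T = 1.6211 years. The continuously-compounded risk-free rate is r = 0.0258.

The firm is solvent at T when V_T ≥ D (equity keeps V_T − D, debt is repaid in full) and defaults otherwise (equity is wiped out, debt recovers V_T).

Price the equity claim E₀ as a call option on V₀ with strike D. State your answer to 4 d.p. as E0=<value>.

E0=189.4801

d₁ = [ln(V₀/D) + (r + σ²/2)T] / (σ√T)
   = [ln(488.9716/320.2704) + (0.0258 + 0.5·0.2972²)·1.6211] / (0.2972·√1.6211)
   = [0.423139 + 0.113419] / 0.378402 = 1.417955
d₂ = d₁ − σ√T = 1.417955 − 0.378402 = 1.039553
N(d₁) = 0.921898,  N(d₂) = 0.850726,  e^(−rT) = 0.959038
E₀ = V₀·N(d₁) − D·e^(−rT)·N(d₂)
   = 488.9716·0.921898 − 320.2704·0.959038·0.850726 = 189.480118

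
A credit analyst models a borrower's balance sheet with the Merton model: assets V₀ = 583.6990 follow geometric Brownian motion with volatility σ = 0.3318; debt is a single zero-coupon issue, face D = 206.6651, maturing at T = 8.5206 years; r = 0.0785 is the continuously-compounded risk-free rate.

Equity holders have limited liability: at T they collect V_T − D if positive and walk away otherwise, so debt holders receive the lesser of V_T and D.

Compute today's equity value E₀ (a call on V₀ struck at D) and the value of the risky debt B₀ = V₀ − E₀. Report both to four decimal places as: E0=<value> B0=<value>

E0=481.2802 B0=102.4188

d₁ = [ln(V₀/D) + (r + σ²/2)T] / (σ√T)
   = [ln(583.6990/206.6651) + (0.0785 + 0.5·0.3318²)·8.5206] / (0.3318·√8.5206)
   = [1.038286 + 1.137889] / 0.968526 = 2.246892
d₂ = d₁ − σ√T = 2.246892 − 0.968526 = 1.278366
N(d₁) = 0.987677,  N(d₂) = 0.899440,  e^(−rT) = 0.512289
E₀ = V₀·N(d₁) − D·e^(−rT)·N(d₂)
   = 583.6990·0.987677 − 206.6651·0.512289·0.899440 = 481.280162
B₀ = V₀ − E₀ = 583.6990 − 481.280162 = 102.418838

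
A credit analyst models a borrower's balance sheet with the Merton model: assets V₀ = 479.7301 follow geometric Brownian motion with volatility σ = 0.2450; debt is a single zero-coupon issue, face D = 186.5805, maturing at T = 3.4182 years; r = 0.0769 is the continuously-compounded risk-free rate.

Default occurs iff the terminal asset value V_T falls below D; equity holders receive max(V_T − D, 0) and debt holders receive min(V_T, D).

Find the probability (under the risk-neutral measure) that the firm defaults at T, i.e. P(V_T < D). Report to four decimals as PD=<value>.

PD=0.0074

d₁ = [ln(V₀/D) + (r + σ²/2)T] / (σ√T)
   = [ln(479.7301/186.5805) + (0.0769 + 0.5·0.2450²)·3.4182] / (0.2450·√3.4182)
   = [0.944361 + 0.365448] / 0.452965 = 2.891633
d₂ = d₁ − σ√T = 2.891633 − 0.452965 = 2.438668
risk-neutral PD = N(−d₂) = N(-2.438668) = 0.007371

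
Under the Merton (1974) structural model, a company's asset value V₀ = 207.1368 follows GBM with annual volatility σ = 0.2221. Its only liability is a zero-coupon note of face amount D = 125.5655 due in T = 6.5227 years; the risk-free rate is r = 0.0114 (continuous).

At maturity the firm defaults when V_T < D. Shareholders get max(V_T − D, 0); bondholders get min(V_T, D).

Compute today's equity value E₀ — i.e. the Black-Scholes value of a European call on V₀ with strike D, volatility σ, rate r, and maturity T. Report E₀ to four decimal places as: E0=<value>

d₁ = [ln(V₀/D) + (r + σ²/2)T] / (σ√T)
   = [ln(207.1368/125.5655) + (0.0114 + 0.5·0.2221²)·6.5227] / (0.2221·√6.5227)
   = [0.500552 + 0.235236] / 0.567234 = 1.297151
d₂ = d₁ − σ√T = 1.297151 − 0.567234 = 0.729917
N(d₁) = 0.902710,  N(d₂) = 0.767279,  e^(−rT) = 0.928339
E₀ = V₀·N(d₁) − D·e^(−rT)·N(d₂)
   = 207.1368·0.902710 − 125.5655·0.928339·0.767279 = 97.544839

E0=97.5448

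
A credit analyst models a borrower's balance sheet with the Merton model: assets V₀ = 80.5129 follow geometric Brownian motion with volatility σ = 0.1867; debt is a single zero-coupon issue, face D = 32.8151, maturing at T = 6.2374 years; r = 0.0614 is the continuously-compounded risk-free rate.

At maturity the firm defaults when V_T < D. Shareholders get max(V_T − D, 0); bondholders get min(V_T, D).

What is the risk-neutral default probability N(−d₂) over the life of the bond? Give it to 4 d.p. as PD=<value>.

PD=0.0060

d₁ = [ln(V₀/D) + (r + σ²/2)T] / (σ√T)
   = [ln(80.5129/32.8151) + (0.0614 + 0.5·0.1867²)·6.2374] / (0.1867·√6.2374)
   = [0.897529 + 0.491685] / 0.466279 = 2.979359
d₂ = d₁ − σ√T = 2.979359 − 0.466279 = 2.513079
risk-neutral PD = N(−d₂) = N(-2.513079) = 0.005984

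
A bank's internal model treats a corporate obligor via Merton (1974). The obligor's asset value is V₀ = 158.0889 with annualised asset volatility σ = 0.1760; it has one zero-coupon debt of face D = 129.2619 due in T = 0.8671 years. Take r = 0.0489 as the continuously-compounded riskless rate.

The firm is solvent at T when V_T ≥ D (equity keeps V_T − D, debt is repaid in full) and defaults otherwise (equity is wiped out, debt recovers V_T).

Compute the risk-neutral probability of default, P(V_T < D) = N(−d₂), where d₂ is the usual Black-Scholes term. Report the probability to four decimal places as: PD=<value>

PD=0.0800

d₁ = [ln(V₀/D) + (r + σ²/2)T] / (σ√T)
   = [ln(158.0889/129.2619) + (0.0489 + 0.5·0.1760²)·0.8671] / (0.1760·√0.8671)
   = [0.201317 + 0.055831] / 0.163888 = 1.569045
d₂ = d₁ − σ√T = 1.569045 − 0.163888 = 1.405157
risk-neutral PD = N(−d₂) = N(-1.405157) = 0.079987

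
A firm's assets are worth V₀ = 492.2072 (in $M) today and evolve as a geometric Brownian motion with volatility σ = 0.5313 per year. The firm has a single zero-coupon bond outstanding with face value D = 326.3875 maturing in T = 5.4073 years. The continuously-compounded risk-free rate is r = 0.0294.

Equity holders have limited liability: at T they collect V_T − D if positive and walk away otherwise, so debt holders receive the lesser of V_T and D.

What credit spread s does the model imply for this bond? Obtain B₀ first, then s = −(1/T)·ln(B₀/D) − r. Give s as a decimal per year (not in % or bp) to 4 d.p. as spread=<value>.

d₁ = [ln(V₀/D) + (r + σ²/2)T] / (σ√T)
   = [ln(492.2072/326.3875) + (0.0294 + 0.5·0.5313²)·5.4073] / (0.5313·√5.4073)
   = [0.410814 + 0.922160] / 1.235464 = 1.078926
d₂ = d₁ − σ√T = 1.078926 − 1.235464 = -0.156537
N(d₁) = 0.859690,  N(d₂) = 0.437805,  e^(−rT) = 0.853018
E₀ = V₀·N(d₁) − D·e^(−rT)·N(d₂)
   = 492.2072·0.859690 − 326.3875·0.853018·0.437805 = 301.254337
B₀ = V₀ − E₀ = 492.2072 − 301.254337 = 190.952863
spread = −(1/T)·ln(B₀/D) − r = −(1/5.4073)·ln(190.952863/326.3875) − 0.0294 = 0.06973612

spread=0.0697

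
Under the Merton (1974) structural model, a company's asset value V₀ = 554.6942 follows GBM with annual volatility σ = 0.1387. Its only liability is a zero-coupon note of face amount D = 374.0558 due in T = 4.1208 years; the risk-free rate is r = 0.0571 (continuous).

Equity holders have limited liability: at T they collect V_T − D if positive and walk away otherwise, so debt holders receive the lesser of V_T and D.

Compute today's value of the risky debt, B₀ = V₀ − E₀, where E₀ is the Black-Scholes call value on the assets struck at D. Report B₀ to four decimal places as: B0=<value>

d₁ = [ln(V₀/D) + (r + σ²/2)T] / (σ√T)
   = [ln(554.6942/374.0558) + (0.0571 + 0.5·0.1387²)·4.1208] / (0.1387·√4.1208)
   = [0.394012 + 0.274935] / 0.281558 = 2.375880
d₂ = d₁ − σ√T = 2.375880 − 0.281558 = 2.094322
N(d₁) = 0.991246,  N(d₂) = 0.981884,  e^(−rT) = 0.790336
E₀ = V₀·N(d₁) − D·e^(−rT)·N(d₂)
   = 554.6942·0.991246 − 374.0558·0.790336·0.981884 = 259.564563
B₀ = V₀ − E₀ = 554.6942 − 259.564563 = 295.129637

B0=295.1296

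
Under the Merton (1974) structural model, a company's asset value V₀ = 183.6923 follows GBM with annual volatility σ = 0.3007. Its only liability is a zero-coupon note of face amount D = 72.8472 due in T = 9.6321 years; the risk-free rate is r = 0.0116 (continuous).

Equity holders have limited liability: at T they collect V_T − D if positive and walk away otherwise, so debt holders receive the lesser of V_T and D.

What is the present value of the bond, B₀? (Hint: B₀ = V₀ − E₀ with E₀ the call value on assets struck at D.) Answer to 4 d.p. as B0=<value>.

d₁ = [ln(V₀/D) + (r + σ²/2)T] / (σ√T)
   = [ln(183.6923/72.8472) + (0.0116 + 0.5·0.3007²)·9.6321] / (0.3007·√9.6321)
   = [0.924898 + 0.547202] / 0.933241 = 1.577406
d₂ = d₁ − σ√T = 1.577406 − 0.933241 = 0.644164
N(d₁) = 0.942649,  N(d₂) = 0.740266,  e^(−rT) = 0.894284
E₀ = V₀·N(d₁) − D·e^(−rT)·N(d₂)
   = 183.6923·0.942649 − 72.8472·0.894284·0.740266 = 124.931961
B₀ = V₀ − E₀ = 183.6923 − 124.931961 = 58.760339

B0=58.7603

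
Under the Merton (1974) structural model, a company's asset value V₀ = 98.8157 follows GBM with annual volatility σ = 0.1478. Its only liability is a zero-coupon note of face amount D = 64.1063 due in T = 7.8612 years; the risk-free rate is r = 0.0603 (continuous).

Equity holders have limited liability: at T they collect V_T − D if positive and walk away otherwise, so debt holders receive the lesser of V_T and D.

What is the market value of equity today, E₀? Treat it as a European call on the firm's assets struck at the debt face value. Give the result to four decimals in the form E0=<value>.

E0=59.0396

d₁ = [ln(V₀/D) + (r + σ²/2)T] / (σ√T)
   = [ln(98.8157/64.1063) + (0.0603 + 0.5·0.1478²)·7.8612] / (0.1478·√7.8612)
   = [0.432714 + 0.559894] / 0.414399 = 2.395293
d₂ = d₁ − σ√T = 2.395293 − 0.414399 = 1.980894
N(d₁) = 0.991696,  N(d₂) = 0.976198,  e^(−rT) = 0.622488
E₀ = V₀·N(d₁) − D·e^(−rT)·N(d₂)
   = 98.8157·0.991696 − 64.1063·0.622488·0.976198 = 59.039567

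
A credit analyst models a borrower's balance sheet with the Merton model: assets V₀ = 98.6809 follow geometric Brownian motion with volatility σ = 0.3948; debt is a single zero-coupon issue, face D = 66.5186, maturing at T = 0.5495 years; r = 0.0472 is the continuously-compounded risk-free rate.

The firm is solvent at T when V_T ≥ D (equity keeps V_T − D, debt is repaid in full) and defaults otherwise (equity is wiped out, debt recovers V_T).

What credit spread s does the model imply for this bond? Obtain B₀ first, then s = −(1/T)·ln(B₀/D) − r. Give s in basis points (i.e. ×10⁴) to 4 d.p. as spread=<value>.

spread=221.9964

d₁ = [ln(V₀/D) + (r + σ²/2)T] / (σ√T)
   = [ln(98.6809/66.5186) + (0.0472 + 0.5·0.3948²)·0.5495] / (0.3948·√0.5495)
   = [0.394410 + 0.068761] / 0.292658 = 1.582632
d₂ = d₁ − σ√T = 1.582632 − 0.292658 = 1.289974
N(d₁) = 0.943247,  N(d₂) = 0.901470,  e^(−rT) = 0.974397
E₀ = V₀·N(d₁) − D·e^(−rT)·N(d₂)
   = 98.6809·0.943247 − 66.5186·0.974397·0.901470 = 34.651234
B₀ = V₀ − E₀ = 98.6809 − 34.651234 = 64.029666
spread = −(1/T)·ln(B₀/D) − r = −(1/0.5495)·ln(64.029666/66.5186) − 0.0472 = 0.02219964
in basis points: 0.02219964 × 10⁴ = 221.9964 bp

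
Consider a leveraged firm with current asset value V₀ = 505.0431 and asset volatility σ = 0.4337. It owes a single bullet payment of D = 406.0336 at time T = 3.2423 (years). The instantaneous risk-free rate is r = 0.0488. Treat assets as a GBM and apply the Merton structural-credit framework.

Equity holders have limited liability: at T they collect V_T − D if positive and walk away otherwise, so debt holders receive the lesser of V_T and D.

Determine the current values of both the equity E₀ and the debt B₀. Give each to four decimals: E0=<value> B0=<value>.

d₁ = [ln(V₀/D) + (r + σ²/2)T] / (σ√T)
   = [ln(505.0431/406.0336) + (0.0488 + 0.5·0.4337²)·3.2423] / (0.4337·√3.2423)
   = [0.218208 + 0.463156] / 0.780937 = 0.872495
d₂ = d₁ − σ√T = 0.872495 − 0.780937 = 0.091558
N(d₁) = 0.808531,  N(d₂) = 0.536475,  e^(−rT) = 0.853658
E₀ = V₀·N(d₁) − D·e^(−rT)·N(d₂)
   = 505.0431·0.808531 − 406.0336·0.853658·0.536475 = 222.393045
B₀ = V₀ − E₀ = 505.0431 − 222.393045 = 282.650055

E0=222.3930 B0=282.6501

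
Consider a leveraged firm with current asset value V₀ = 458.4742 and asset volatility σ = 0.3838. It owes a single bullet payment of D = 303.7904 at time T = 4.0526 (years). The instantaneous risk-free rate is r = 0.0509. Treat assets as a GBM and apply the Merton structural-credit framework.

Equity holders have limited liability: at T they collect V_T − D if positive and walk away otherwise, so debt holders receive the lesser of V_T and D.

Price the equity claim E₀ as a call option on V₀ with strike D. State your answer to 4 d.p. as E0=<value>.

d₁ = [ln(V₀/D) + (r + σ²/2)T] / (σ√T)
   = [ln(458.4742/303.7904) + (0.0509 + 0.5·0.3838²)·4.0526] / (0.3838·√4.0526)
   = [0.411566 + 0.504756] / 0.772630 = 1.185977
d₂ = d₁ − σ√T = 1.185977 − 0.772630 = 0.413347
N(d₁) = 0.882184,  N(d₂) = 0.660324,  e^(−rT) = 0.813607
E₀ = V₀·N(d₁) − D·e^(−rT)·N(d₂)
   = 458.4742·0.882184 − 303.7904·0.813607·0.660324 = 241.249119

E0=241.2491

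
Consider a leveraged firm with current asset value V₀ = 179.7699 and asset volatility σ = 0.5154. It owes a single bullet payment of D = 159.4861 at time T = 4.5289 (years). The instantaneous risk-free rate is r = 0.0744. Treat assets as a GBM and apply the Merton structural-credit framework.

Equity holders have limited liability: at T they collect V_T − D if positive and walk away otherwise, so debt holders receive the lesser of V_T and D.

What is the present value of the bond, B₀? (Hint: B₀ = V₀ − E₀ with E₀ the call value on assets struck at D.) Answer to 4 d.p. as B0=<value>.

B0=81.0314

d₁ = [ln(V₀/D) + (r + σ²/2)T] / (σ√T)
   = [ln(179.7699/159.4861) + (0.0744 + 0.5·0.5154²)·4.5289] / (0.5154·√4.5289)
   = [0.119721 + 0.938472] / 1.096834 = 0.964771
d₂ = d₁ − σ√T = 0.964771 − 1.096834 = -0.132063
N(d₁) = 0.832670,  N(d₂) = 0.447467,  e^(−rT) = 0.713944
E₀ = V₀·N(d₁) − D·e^(−rT)·N(d₂)
   = 179.7699·0.832670 − 159.4861·0.713944·0.447467 = 98.738528
B₀ = V₀ − E₀ = 179.7699 − 98.738528 = 81.031372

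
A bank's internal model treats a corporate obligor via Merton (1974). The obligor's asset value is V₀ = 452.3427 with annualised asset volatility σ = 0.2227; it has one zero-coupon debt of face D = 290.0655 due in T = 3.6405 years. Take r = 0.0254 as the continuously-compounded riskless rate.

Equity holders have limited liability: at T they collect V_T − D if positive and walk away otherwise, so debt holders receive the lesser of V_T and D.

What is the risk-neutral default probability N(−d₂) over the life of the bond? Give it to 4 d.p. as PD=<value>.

PD=0.1467

d₁ = [ln(V₀/D) + (r + σ²/2)T] / (σ√T)
   = [ln(452.3427/290.0655) + (0.0254 + 0.5·0.2227²)·3.6405] / (0.2227·√3.6405)
   = [0.444333 + 0.182745] / 0.424914 = 1.475777
d₂ = d₁ − σ√T = 1.475777 − 0.424914 = 1.050863
risk-neutral PD = N(−d₂) = N(-1.050863) = 0.146661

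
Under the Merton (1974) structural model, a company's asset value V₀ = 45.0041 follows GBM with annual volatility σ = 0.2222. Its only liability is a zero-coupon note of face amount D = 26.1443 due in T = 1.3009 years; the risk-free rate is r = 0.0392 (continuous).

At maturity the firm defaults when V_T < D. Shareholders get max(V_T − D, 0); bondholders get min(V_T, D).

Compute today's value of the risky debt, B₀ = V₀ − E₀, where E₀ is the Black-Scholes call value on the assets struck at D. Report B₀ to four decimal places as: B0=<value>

d₁ = [ln(V₀/D) + (r + σ²/2)T] / (σ√T)
   = [ln(45.0041/26.1443) + (0.0392 + 0.5·0.2222²)·1.3009] / (0.2222·√1.3009)
   = [0.543122 + 0.083110] / 0.253435 = 2.470981
d₂ = d₁ − σ√T = 2.470981 − 0.253435 = 2.217546
N(d₁) = 0.993263,  N(d₂) = 0.986707,  e^(−rT) = 0.950283
E₀ = V₀·N(d₁) − D·e^(−rT)·N(d₂)
   = 45.0041·0.993263 − 26.1443·0.950283·0.986707 = 20.186668
B₀ = V₀ − E₀ = 45.0041 − 20.186668 = 24.817432

B0=24.8174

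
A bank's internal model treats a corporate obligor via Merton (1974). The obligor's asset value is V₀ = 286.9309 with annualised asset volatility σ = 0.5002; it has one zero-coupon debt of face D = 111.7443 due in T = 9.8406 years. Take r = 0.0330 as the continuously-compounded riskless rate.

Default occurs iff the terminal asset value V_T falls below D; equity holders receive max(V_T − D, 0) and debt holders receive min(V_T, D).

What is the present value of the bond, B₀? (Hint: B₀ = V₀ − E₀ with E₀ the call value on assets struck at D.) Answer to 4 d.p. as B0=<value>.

B0=57.0968

d₁ = [ln(V₀/D) + (r + σ²/2)T] / (σ√T)
   = [ln(286.9309/111.7443) + (0.0330 + 0.5·0.5002²)·9.8406] / (0.5002·√9.8406)
   = [0.943028 + 1.555799] / 1.569114 = 1.592508
d₂ = d₁ − σ√T = 1.592508 − 1.569114 = 0.023395
N(d₁) = 0.944365,  N(d₂) = 0.509332,  e^(−rT) = 0.722715
E₀ = V₀·N(d₁) − D·e^(−rT)·N(d₂)
   = 286.9309·0.944365 − 111.7443·0.722715·0.509332 = 229.834101
B₀ = V₀ − E₀ = 286.9309 − 229.834101 = 57.096799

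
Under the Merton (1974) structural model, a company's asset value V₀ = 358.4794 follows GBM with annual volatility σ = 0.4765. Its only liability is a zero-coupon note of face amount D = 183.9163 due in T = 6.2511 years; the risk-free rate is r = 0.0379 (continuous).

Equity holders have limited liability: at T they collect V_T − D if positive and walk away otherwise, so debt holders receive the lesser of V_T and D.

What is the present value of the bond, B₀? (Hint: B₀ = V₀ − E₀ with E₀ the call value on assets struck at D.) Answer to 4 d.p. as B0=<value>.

B0=113.4341

d₁ = [ln(V₀/D) + (r + σ²/2)T] / (σ√T)
   = [ln(358.4794/183.9163) + (0.0379 + 0.5·0.4765²)·6.2511] / (0.4765·√6.2511)
   = [0.667390 + 0.946580] / 1.191355 = 1.354735
d₂ = d₁ − σ√T = 1.354735 − 1.191355 = 0.163380
N(d₁) = 0.912249,  N(d₂) = 0.564891,  e^(−rT) = 0.789057
E₀ = V₀·N(d₁) − D·e^(−rT)·N(d₂)
   = 358.4794·0.912249 − 183.9163·0.789057·0.564891 = 245.045319
B₀ = V₀ − E₀ = 358.4794 − 245.045319 = 113.434081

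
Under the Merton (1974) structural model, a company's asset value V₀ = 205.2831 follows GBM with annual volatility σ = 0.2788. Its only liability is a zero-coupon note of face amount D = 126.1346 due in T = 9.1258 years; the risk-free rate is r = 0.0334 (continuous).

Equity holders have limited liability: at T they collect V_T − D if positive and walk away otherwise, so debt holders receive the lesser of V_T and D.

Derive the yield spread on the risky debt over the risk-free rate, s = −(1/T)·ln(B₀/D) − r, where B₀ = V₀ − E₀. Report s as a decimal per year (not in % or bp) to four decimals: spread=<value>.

d₁ = [ln(V₀/D) + (r + σ²/2)T] / (σ√T)
   = [ln(205.2831/126.1346) + (0.0334 + 0.5·0.2788²)·9.1258] / (0.2788·√9.1258)
   = [0.487040 + 0.659473] / 0.842225 = 1.361291
d₂ = d₁ − σ√T = 1.361291 − 0.842225 = 0.519066
N(d₁) = 0.913289,  N(d₂) = 0.698143,  e^(−rT) = 0.737270
E₀ = V₀·N(d₁) − D·e^(−rT)·N(d₂)
   = 205.2831·0.913289 − 126.1346·0.737270·0.698143 = 122.558916
B₀ = V₀ − E₀ = 205.2831 − 122.558916 = 82.724184
spread = −(1/T)·ln(B₀/D) − r = −(1/9.1258)·ln(82.724184/126.1346) − 0.0334 = 0.01282473

spread=0.0128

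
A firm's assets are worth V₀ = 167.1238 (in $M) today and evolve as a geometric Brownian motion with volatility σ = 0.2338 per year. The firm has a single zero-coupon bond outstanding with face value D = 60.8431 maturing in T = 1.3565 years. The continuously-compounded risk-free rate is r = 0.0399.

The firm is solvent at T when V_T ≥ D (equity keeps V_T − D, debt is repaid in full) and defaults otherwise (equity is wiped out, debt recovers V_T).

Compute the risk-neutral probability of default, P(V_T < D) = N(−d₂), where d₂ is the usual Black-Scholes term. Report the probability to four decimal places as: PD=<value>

PD=0.0001

d₁ = [ln(V₀/D) + (r + σ²/2)T] / (σ√T)
   = [ln(167.1238/60.8431) + (0.0399 + 0.5·0.2338²)·1.3565] / (0.2338·√1.3565)
   = [1.010436 + 0.091199] / 0.272304 = 4.045606
d₂ = d₁ − σ√T = 4.045606 − 0.272304 = 3.773301
risk-neutral PD = N(−d₂) = N(-3.773301) = 0.000081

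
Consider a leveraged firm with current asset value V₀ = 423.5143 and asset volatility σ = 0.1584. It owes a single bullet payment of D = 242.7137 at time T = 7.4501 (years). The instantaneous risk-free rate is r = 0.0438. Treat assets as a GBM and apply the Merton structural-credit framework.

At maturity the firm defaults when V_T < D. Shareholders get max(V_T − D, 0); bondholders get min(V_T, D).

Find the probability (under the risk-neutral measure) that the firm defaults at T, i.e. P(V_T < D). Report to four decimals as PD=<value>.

PD=0.0339

d₁ = [ln(V₀/D) + (r + σ²/2)T] / (σ√T)
   = [ln(423.5143/242.7137) + (0.0438 + 0.5·0.1584²)·7.4501] / (0.1584·√7.4501)
   = [0.556705 + 0.419778] / 0.432351 = 2.258543
d₂ = d₁ − σ√T = 2.258543 − 0.432351 = 1.826192
risk-neutral PD = N(−d₂) = N(-1.826192) = 0.033911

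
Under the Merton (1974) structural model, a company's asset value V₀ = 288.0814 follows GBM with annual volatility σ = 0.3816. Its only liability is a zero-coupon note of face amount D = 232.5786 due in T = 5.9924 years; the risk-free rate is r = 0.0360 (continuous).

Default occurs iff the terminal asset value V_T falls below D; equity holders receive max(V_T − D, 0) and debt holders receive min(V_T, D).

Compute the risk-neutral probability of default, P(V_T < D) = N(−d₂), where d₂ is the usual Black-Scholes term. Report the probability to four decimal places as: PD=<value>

PD=0.5028

d₁ = [ln(V₀/D) + (r + σ²/2)T] / (σ√T)
   = [ln(288.0814/232.5786) + (0.0360 + 0.5·0.3816²)·5.9924] / (0.3816·√5.9924)
   = [0.214015 + 0.652029] / 0.934133 = 0.927109
d₂ = d₁ − σ√T = 0.927109 − 0.934133 = -0.007024
risk-neutral PD = N(−d₂) = N(0.007024) = 0.502802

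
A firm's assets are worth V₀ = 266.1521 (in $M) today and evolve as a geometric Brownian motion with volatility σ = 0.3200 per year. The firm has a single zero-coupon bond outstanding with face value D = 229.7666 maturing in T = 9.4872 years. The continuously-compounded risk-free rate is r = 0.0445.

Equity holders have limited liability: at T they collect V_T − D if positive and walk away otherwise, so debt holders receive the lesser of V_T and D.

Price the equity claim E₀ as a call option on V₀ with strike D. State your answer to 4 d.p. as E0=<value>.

E0=147.8932

d₁ = [ln(V₀/D) + (r + σ²/2)T] / (σ√T)
   = [ln(266.1521/229.7666) + (0.0445 + 0.5·0.3200²)·9.4872] / (0.3200·√9.4872)
   = [0.147004 + 0.907925] / 0.985642 = 1.070297
d₂ = d₁ − σ√T = 1.070297 − 0.985642 = 0.084655
N(d₁) = 0.857757,  N(d₂) = 0.533732,  e^(−rT) = 0.655616
E₀ = V₀·N(d₁) − D·e^(−rT)·N(d₂)
   = 266.1521·0.857757 − 229.7666·0.655616·0.533732 = 147.893180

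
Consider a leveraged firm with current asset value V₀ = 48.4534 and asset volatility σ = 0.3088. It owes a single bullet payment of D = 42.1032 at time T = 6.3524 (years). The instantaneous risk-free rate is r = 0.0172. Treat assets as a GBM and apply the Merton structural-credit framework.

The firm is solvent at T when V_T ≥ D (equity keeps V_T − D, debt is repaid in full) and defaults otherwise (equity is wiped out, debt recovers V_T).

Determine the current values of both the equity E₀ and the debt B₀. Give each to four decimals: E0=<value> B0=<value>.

d₁ = [ln(V₀/D) + (r + σ²/2)T] / (σ√T)
   = [ln(48.4534/42.1032) + (0.0172 + 0.5·0.3088²)·6.3524] / (0.3088·√6.3524)
   = [0.140479 + 0.412136] / 0.778299 = 0.710029
d₂ = d₁ − σ√T = 0.710029 − 0.778299 = -0.068270
N(d₁) = 0.761157,  N(d₂) = 0.472785,  e^(−rT) = 0.896496
E₀ = V₀·N(d₁) − D·e^(−rT)·N(d₂)
   = 48.4534·0.761157 − 42.1032·0.896496·0.472785 = 19.035182
B₀ = V₀ − E₀ = 48.4534 − 19.035182 = 29.418218

E0=19.0352 B0=29.4182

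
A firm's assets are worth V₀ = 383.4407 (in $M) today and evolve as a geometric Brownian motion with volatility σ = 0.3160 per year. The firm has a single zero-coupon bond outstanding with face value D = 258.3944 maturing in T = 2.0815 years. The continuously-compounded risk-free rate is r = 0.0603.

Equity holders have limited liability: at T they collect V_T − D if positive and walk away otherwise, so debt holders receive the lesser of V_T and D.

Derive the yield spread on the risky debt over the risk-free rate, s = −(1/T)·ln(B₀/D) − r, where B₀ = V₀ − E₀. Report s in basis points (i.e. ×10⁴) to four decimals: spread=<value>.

d₁ = [ln(V₀/D) + (r + σ²/2)T] / (σ√T)
   = [ln(383.4407/258.3944) + (0.0603 + 0.5·0.3160²)·2.0815] / (0.3160·√2.0815)
   = [0.394698 + 0.229440] / 0.455906 = 1.369005
d₂ = d₁ − σ√T = 1.369005 − 0.455906 = 0.913099
N(d₁) = 0.914501,  N(d₂) = 0.819405,  e^(−rT) = 0.882043
E₀ = V₀·N(d₁) − D·e^(−rT)·N(d₂)
   = 383.4407·0.914501 − 258.3944·0.882043·0.819405 = 163.902341
B₀ = V₀ − E₀ = 383.4407 − 163.902341 = 219.538359
spread = −(1/T)·ln(B₀/D) − r = −(1/2.0815)·ln(219.538359/258.3944) − 0.0603 = 0.01798975
in basis points: 0.01798975 × 10⁴ = 179.8975 bp

spread=179.8975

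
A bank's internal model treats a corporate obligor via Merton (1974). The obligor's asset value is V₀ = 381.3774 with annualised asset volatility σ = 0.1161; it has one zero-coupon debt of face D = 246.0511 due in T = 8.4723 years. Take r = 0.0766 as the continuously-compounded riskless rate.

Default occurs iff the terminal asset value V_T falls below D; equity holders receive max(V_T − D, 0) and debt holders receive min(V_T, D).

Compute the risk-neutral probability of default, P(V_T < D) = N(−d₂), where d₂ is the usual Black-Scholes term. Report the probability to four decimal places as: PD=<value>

PD=0.0012

d₁ = [ln(V₀/D) + (r + σ²/2)T] / (σ√T)
   = [ln(381.3774/246.0511) + (0.0766 + 0.5·0.1161²)·8.4723] / (0.1161·√8.4723)
   = [0.438250 + 0.706078] / 0.337935 = 3.386240
d₂ = d₁ − σ√T = 3.386240 − 0.337935 = 3.048305
risk-neutral PD = N(−d₂) = N(-3.048305) = 0.001151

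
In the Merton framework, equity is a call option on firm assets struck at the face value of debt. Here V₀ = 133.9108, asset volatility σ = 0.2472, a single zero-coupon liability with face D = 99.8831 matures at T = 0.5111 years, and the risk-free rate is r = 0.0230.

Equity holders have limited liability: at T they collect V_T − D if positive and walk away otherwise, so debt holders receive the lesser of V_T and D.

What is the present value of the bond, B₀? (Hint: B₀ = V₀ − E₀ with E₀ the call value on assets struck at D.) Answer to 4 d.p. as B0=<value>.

B0=98.3677

d₁ = [ln(V₀/D) + (r + σ²/2)T] / (σ√T)
   = [ln(133.9108/99.8831) + (0.0230 + 0.5·0.2472²)·0.5111] / (0.2472·√0.5111)
   = [0.293173 + 0.027371] / 0.176726 = 1.813791
d₂ = d₁ − σ√T = 1.813791 − 0.176726 = 1.637065
N(d₁) = 0.965145,  N(d₂) = 0.949192,  e^(−rT) = 0.988314
E₀ = V₀·N(d₁) − D·e^(−rT)·N(d₂)
   = 133.9108·0.965145 − 99.8831·0.988314·0.949192 = 35.543128
B₀ = V₀ − E₀ = 133.9108 − 35.543128 = 98.367672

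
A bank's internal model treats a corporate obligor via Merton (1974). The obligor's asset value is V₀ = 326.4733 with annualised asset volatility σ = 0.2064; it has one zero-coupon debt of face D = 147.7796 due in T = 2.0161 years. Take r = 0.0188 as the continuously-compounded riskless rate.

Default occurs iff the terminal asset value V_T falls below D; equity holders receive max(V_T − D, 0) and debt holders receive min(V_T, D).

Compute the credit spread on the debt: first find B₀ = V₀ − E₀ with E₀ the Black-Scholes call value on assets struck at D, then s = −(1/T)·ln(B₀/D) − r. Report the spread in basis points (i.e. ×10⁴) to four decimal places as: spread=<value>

spread=1.4812

d₁ = [ln(V₀/D) + (r + σ²/2)T] / (σ√T)
   = [ln(326.4733/147.7796) + (0.0188 + 0.5·0.2064²)·2.0161] / (0.2064·√2.0161)
   = [0.792626 + 0.080847] / 0.293066 = 2.980462
d₂ = d₁ − σ√T = 2.980462 − 0.293066 = 2.687396
N(d₁) = 0.998561,  N(d₂) = 0.996399,  e^(−rT) = 0.962807
E₀ = V₀·N(d₁) − D·e^(−rT)·N(d₂)
   = 326.4733·0.998561 − 147.7796·0.962807·0.996399 = 184.232604
B₀ = V₀ − E₀ = 326.4733 − 184.232604 = 142.240696
spread = −(1/T)·ln(B₀/D) − r = −(1/2.0161)·ln(142.240696/147.7796) − 0.0188 = 0.00014812
in basis points: 0.00014812 × 10⁴ = 1.4812 bp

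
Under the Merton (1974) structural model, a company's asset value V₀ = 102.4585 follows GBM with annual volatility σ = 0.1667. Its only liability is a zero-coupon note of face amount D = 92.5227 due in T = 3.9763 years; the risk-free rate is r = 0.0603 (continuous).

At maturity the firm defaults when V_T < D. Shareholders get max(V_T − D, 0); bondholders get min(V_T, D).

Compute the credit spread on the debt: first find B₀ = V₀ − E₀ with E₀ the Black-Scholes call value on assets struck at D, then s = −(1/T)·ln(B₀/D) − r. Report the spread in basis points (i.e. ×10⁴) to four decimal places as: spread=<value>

d₁ = [ln(V₀/D) + (r + σ²/2)T] / (σ√T)
   = [ln(102.4585/92.5227) + (0.0603 + 0.5·0.1667²)·3.9763] / (0.1667·√3.9763)
   = [0.102004 + 0.295019] / 0.332411 = 1.194375
d₂ = d₁ − σ√T = 1.194375 − 0.332411 = 0.861964
N(d₁) = 0.883834,  N(d₂) = 0.805646,  e^(−rT) = 0.786808
E₀ = V₀·N(d₁) − D·e^(−rT)·N(d₂)
   = 102.4585·0.883834 − 92.5227·0.786808·0.805646 = 31.907210
B₀ = V₀ − E₀ = 102.4585 − 31.907210 = 70.551290
spread = −(1/T)·ln(B₀/D) − r = −(1/3.9763)·ln(70.551290/92.5227) − 0.0603 = 0.00788249
in basis points: 0.00788249 × 10⁴ = 78.8249 bp

spread=78.8249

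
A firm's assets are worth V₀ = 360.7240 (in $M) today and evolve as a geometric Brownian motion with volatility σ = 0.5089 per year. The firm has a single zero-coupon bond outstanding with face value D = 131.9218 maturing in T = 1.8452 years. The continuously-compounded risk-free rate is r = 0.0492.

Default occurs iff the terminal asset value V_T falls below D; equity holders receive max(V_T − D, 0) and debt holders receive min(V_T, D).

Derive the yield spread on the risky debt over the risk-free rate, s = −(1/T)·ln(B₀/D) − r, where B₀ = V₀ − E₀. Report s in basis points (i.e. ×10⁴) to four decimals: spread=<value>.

spread=150.9518

d₁ = [ln(V₀/D) + (r + σ²/2)T] / (σ√T)
   = [ln(360.7240/131.9218) + (0.0492 + 0.5·0.5089²)·1.8452] / (0.5089·√1.8452)
   = [1.005904 + 0.329718] / 0.691280 = 1.932099
d₂ = d₁ − σ√T = 1.932099 − 0.691280 = 1.240819
N(d₁) = 0.973326,  N(d₂) = 0.892664,  e^(−rT) = 0.913215
E₀ = V₀·N(d₁) − D·e^(−rT)·N(d₂)
   = 360.7240·0.973326 − 131.9218·0.913215·0.892664 = 243.560329
B₀ = V₀ − E₀ = 360.7240 − 243.560329 = 117.163671
spread = −(1/T)·ln(B₀/D) − r = −(1/1.8452)·ln(117.163671/131.9218) − 0.0492 = 0.01509518
in basis points: 0.01509518 × 10⁴ = 150.9518 bp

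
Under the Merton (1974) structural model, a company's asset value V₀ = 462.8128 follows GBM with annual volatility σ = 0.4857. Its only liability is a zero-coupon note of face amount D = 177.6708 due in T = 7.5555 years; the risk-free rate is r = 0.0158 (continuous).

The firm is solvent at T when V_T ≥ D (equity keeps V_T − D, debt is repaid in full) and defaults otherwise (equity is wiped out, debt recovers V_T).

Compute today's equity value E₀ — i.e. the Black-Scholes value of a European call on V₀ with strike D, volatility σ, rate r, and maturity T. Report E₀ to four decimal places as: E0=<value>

E0=342.7533

d₁ = [ln(V₀/D) + (r + σ²/2)T] / (σ√T)
   = [ln(462.8128/177.6708) + (0.0158 + 0.5·0.4857²)·7.5555] / (0.4857·√7.5555)
   = [0.957390 + 1.010565] / 1.335057 = 1.474061
d₂ = d₁ − σ√T = 1.474061 − 1.335057 = 0.139005
N(d₁) = 0.929767,  N(d₂) = 0.555277,  e^(−rT) = 0.887473
E₀ = V₀·N(d₁) − D·e^(−rT)·N(d₂)
   = 462.8128·0.929767 − 177.6708·0.887473·0.555277 = 342.753308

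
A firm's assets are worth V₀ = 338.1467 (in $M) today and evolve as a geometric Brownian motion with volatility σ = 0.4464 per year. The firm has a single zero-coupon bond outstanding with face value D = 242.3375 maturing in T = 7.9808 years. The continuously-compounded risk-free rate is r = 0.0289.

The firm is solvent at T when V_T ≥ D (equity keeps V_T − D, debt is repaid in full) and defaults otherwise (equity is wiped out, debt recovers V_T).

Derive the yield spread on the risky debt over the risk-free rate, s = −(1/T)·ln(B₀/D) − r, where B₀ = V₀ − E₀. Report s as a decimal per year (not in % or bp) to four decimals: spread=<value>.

d₁ = [ln(V₀/D) + (r + σ²/2)T] / (σ√T)
   = [ln(338.1467/242.3375) + (0.0289 + 0.5·0.4464²)·7.9808] / (0.4464·√7.9808)
   = [0.333148 + 1.025824] / 1.261094 = 1.077614
d₂ = d₁ − σ√T = 1.077614 − 1.261094 = -0.183480
N(d₁) = 0.859397,  N(d₂) = 0.427211,  e^(−rT) = 0.794021
E₀ = V₀·N(d₁) − D·e^(−rT)·N(d₂)
   = 338.1467·0.859397 − 242.3375·0.794021·0.427211 = 208.397879
B₀ = V₀ − E₀ = 338.1467 − 208.397879 = 129.748821
spread = −(1/T)·ln(B₀/D) − r = −(1/7.9808)·ln(129.748821/242.3375) − 0.0289 = 0.04937924

spread=0.0494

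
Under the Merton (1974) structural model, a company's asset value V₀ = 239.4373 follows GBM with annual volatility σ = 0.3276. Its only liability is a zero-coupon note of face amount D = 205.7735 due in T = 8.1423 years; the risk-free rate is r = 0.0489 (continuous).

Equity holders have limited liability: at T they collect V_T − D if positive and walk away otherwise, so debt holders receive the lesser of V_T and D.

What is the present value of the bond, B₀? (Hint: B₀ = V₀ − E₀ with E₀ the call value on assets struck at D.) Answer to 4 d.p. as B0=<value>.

d₁ = [ln(V₀/D) + (r + σ²/2)T] / (σ√T)
   = [ln(239.4373/205.7735) + (0.0489 + 0.5·0.3276²)·8.1423] / (0.3276·√8.1423)
   = [0.151516 + 0.835081] / 0.934797 = 1.055413
d₂ = d₁ − σ√T = 1.055413 − 0.934797 = 0.120615
N(d₁) = 0.854382,  N(d₂) = 0.548002,  e^(−rT) = 0.671556
E₀ = V₀·N(d₁) − D·e^(−rT)·N(d₂)
   = 239.4373·0.854382 − 205.7735·0.671556·0.548002 = 128.843332
B₀ = V₀ − E₀ = 239.4373 − 128.843332 = 110.593968

B0=110.5940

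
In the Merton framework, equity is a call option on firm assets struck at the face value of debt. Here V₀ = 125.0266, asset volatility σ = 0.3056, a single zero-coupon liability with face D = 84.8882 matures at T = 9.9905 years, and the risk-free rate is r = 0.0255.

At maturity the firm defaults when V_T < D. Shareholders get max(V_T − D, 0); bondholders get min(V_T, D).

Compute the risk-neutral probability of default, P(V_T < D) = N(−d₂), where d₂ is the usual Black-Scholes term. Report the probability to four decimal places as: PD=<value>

PD=0.4279

d₁ = [ln(V₀/D) + (r + σ²/2)T] / (σ√T)
   = [ln(125.0266/84.8882) + (0.0255 + 0.5·0.3056²)·9.9905] / (0.3056·√9.9905)
   = [0.387191 + 0.721271] / 0.965933 = 1.147556
d₂ = d₁ − σ√T = 1.147556 − 0.965933 = 0.181623
risk-neutral PD = N(−d₂) = N(-0.181623) = 0.427939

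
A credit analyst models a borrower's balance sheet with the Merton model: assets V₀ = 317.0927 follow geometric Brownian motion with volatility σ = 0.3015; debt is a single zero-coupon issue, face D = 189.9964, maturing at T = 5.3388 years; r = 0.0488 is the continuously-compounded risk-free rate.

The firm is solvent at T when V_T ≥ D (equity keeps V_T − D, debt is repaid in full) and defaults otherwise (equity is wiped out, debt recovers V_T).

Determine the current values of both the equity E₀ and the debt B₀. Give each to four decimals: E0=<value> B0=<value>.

E0=180.3937 B0=136.6990

d₁ = [ln(V₀/D) + (r + σ²/2)T] / (σ√T)
   = [ln(317.0927/189.9964) + (0.0488 + 0.5·0.3015²)·5.3388] / (0.3015·√5.3388)
   = [0.512189 + 0.503188] / 0.696641 = 1.457532
d₂ = d₁ − σ√T = 1.457532 − 0.696641 = 0.760891
N(d₁) = 0.927515,  N(d₂) = 0.776639,  e^(−rT) = 0.770640
E₀ = V₀·N(d₁) − D·e^(−rT)·N(d₂)
   = 317.0927·0.927515 − 189.9964·0.770640·0.776639 = 180.393695
B₀ = V₀ − E₀ = 317.0927 − 180.393695 = 136.699005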